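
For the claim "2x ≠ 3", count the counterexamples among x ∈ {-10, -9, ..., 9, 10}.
Track d = LHS − RHS over the integers in [-10, 10]. Equality would need d = 0, but d changes sign only between consecutive integers, jumping over 0:
x = 1: LHS = 2·1 = 2; 2 ≠ 3 — holds  (d = -1)
x = 2: LHS = 2·2 = 4; 4 ≠ 3 — holds  (d = 1)
Away from these crossings d keeps a constant sign, and checking every integer in [-10, 10] confirms d ≠ 0 throughout. Hence the two sides are never equal, so the relation holds for every integer in [-10, 10].

No counterexample appears in that range.

Answer: 0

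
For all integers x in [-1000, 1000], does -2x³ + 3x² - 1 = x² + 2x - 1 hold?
The claim fails at x = 1:
x = 1: LHS = -2·1³ + 3·1² - 1 = 0, RHS = 1² + 2·1 - 1 = 2; 0 = 2 — FAILS

Because a single integer refutes it, the statement is false.

Answer: False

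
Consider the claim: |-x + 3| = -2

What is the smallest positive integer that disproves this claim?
Testing positive integers:
x = 1: LHS = |-1 + 3| = |2| = 2; 2 = -2 — FAILS  ← smallest positive counterexample

Answer: x = 1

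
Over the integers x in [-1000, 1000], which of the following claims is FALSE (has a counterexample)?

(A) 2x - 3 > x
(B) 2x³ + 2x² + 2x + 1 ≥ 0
(A) x = 0: LHS = 2·0 - 3 = -3; -3 > 0 — FAILS
(B) x = -1: LHS = 2·(-1)³ + 2·(-1)² + 2·(-1) + 1 = -1; -1 ≥ 0 — FAILS

Answer: Both A and B are false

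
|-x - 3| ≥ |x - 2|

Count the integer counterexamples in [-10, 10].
Counterexamples in [-10, 10]: {-10, -9, -8, -7, -6, -5, -4, -3, -2, -1}.

Counting them gives 10 values.

Answer: 10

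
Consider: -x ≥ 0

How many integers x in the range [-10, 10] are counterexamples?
Counterexamples in [-10, 10]: {1, 2, 3, 4, 5, 6, 7, 8, 9, 10}.

Counting them gives 10 values.

Answer: 10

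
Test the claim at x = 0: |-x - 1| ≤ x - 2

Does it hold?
x = 0: LHS = |-0 - 1| = |-1| = 1, RHS = 0 - 2 = -2; 1 ≤ -2 — FAILS

The relation fails at x = 0, so x = 0 is a counterexample.

Answer: No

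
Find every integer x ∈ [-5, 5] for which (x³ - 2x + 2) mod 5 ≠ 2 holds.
Holds for: {-4, -3, -2, -1, 1, 2, 3, 4}
Fails for: {-5, 0, 5}

Answer: {-4, -3, -2, -1, 1, 2, 3, 4}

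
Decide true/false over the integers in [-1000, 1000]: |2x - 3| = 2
The claim fails at x = 0:
x = 0: LHS = |2·0 - 3| = |-3| = 3; 3 = 2 — FAILS

Because a single integer refutes it, the statement is false.

Answer: False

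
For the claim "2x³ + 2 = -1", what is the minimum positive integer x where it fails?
Testing positive integers:
x = 1: LHS = 2·1³ + 2 = 4; 4 = -1 — FAILS  ← smallest positive counterexample

Answer: x = 1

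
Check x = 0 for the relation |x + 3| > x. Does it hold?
x = 0: LHS = |0 + 3| = |3| = 3; 3 > 0 — holds

The relation is satisfied at x = 0.

Answer: Yes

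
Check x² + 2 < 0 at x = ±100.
x = 100: LHS = 100² + 2 = 10002; 10002 < 0 — FAILS
x = -100: LHS = (-100)² + 2 = 10002; 10002 < 0 — FAILS

Answer: No, fails for both x = 100 and x = -100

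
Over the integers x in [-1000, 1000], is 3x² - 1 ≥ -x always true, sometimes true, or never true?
Holds at x = 1: LHS = 3·1² - 1 = 2; 2 ≥ -1 — holds
Fails at x = 0: LHS = 3·0² - 1 = -1, RHS = -0 = 0; -1 ≥ 0 — FAILS
It is satisfied by some integers in the range but not all.

Answer: Sometimes true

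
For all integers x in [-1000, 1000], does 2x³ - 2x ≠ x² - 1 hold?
The claim fails at x = 1:
x = 1: LHS = 2·1³ - 2·1 = 0, RHS = 1² - 1 = 0; 0 ≠ 0 — FAILS

Because a single integer refutes it, the statement is false.

Answer: False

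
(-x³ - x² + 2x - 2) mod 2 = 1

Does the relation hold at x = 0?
x = 0: LHS = (-0³ - 0² + 2·0 - 2) mod 2 = (-2) mod 2 = 0; 0 = 1 — FAILS

The relation fails at x = 0, so x = 0 is a counterexample.

Answer: No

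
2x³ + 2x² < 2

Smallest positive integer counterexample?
Testing positive integers:
x = 1: LHS = 2·1³ + 2·1² = 4; 4 < 2 — FAILS  ← smallest positive counterexample

Answer: x = 1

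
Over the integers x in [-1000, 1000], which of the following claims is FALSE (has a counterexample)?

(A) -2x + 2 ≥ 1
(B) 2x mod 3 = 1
(A) x = 1: LHS = -2·1 + 2 = 0; 0 ≥ 1 — FAILS
(B) x = 0: LHS = (2·0) mod 3 = 0 mod 3 = 0; 0 = 1 — FAILS

Answer: Both A and B are false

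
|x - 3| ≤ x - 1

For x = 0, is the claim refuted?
Substitute x = 0 into the relation:
x = 0: LHS = |0 - 3| = |-3| = 3, RHS = 0 - 1 = -1; 3 ≤ -1 — FAILS

Since the claim fails at x = 0, this value is a counterexample.

Answer: Yes, x = 0 is a counterexample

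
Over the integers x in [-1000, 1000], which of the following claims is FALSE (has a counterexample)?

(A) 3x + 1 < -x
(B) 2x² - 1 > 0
(A) x = 0: LHS = 3·0 + 1 = 1, RHS = -0 = 0; 1 < 0 — FAILS
(B) x = 0: LHS = 2·0² - 1 = -1; -1 > 0 — FAILS

Answer: Both A and B are false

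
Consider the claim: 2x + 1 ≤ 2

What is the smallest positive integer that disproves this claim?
Testing positive integers:
x = 1: LHS = 2·1 + 1 = 3; 3 ≤ 2 — FAILS  ← smallest positive counterexample

Answer: x = 1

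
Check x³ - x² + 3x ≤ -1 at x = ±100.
x = 100: LHS = 100³ - 100² + 3·100 = 990300; 990300 ≤ -1 — FAILS
x = -100: LHS = (-100)³ - (-100)² + 3·(-100) = -1010300; -1010300 ≤ -1 — holds

Answer: Partially: fails for x = 100, holds for x = -100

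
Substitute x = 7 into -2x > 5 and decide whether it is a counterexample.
Substitute x = 7 into the relation:
x = 7: LHS = -2·7 = -14; -14 > 5 — FAILS

Since the claim fails at x = 7, this value is a counterexample.

Answer: Yes, x = 7 is a counterexample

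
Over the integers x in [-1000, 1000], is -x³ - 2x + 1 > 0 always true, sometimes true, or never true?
Holds at x = 0: LHS = -0³ - 2·0 + 1 = 1; 1 > 0 — holds
Fails at x = 1: LHS = -1³ - 2·1 + 1 = -2; -2 > 0 — FAILS
It is satisfied by some integers in the range but not all.

Answer: Sometimes true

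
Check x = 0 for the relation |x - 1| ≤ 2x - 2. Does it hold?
x = 0: LHS = |0 - 1| = |-1| = 1, RHS = 2·0 - 2 = -2; 1 ≤ -2 — FAILS

The relation fails at x = 0, so x = 0 is a counterexample.

Answer: No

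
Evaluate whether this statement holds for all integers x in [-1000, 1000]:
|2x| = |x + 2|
The claim fails at x = 0:
x = 0: LHS = |2·0| = |0| = 0, RHS = |0 + 2| = |2| = 2; 0 = 2 — FAILS

Because a single integer refutes it, the statement is false.

Answer: False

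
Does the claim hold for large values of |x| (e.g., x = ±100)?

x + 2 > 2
x = 100: LHS = 100 + 2 = 102; 102 > 2 — holds
x = -100: LHS = (-100) + 2 = -98; -98 > 2 — FAILS

Answer: Partially: holds for x = 100, fails for x = -100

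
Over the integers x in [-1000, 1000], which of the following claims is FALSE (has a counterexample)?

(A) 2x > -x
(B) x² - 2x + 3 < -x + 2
(A) x = 0: LHS = 2·0 = 0, RHS = -0 = 0; 0 > 0 — FAILS
(B) x = 0: LHS = 0² - 2·0 + 3 = 3, RHS = -0 + 2 = 2; 3 < 2 — FAILS

Answer: Both A and B are false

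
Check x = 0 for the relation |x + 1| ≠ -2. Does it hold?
x = 0: LHS = |0 + 1| = |1| = 1; 1 ≠ -2 — holds

The relation is satisfied at x = 0.

Answer: Yes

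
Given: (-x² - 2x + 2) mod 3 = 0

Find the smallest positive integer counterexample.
Testing positive integers:
x = 1: LHS = (-1² - 2·1 + 2) mod 3 = (-1) mod 3 = 2; 2 = 0 — FAILS  ← smallest positive counterexample

Answer: x = 1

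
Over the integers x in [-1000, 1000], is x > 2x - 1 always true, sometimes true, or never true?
Holds at x = 0: RHS = 2·0 - 1 = -1; 0 > -1 — holds
Fails at x = 1: RHS = 2·1 - 1 = 1; 1 > 1 — FAILS
It is satisfied by some integers in the range but not all.

Answer: Sometimes true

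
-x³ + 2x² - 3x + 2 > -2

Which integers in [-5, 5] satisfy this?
Holds for: {-5, -4, -3, -2, -1, 0, 1}
Fails for: {2, 3, 4, 5}

Answer: {-5, -4, -3, -2, -1, 0, 1}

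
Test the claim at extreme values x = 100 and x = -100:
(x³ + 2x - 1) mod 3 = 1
x = 100: LHS = (100³ + 2·100 - 1) mod 3 = 1000199 mod 3 = 2; 2 = 1 — FAILS
x = -100: LHS = ((-100)³ + 2·(-100) - 1) mod 3 = (-1000201) mod 3 = 2; 2 = 1 — FAILS

Answer: No, fails for both x = 100 and x = -100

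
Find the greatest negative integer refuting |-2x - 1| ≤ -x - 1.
Testing negative integers from -1 downward:
x = -1: LHS = |-2·(-1) - 1| = |1| = 1, RHS = -(-1) - 1 = 0; 1 ≤ 0 — FAILS  ← closest negative counterexample to 0

Answer: x = -1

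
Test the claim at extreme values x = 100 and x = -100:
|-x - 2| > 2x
x = 100: LHS = |-100 - 2| = |-102| = 102, RHS = 2·100 = 200; 102 > 200 — FAILS
x = -100: LHS = |-(-100) - 2| = |98| = 98, RHS = 2·(-100) = -200; 98 > -200 — holds

Answer: Partially: fails for x = 100, holds for x = -100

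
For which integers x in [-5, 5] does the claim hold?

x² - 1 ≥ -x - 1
Over all integers in [-5, 5], LHS − RHS is smallest at x = 0, where it equals 0:
x = 0: LHS = 0² - 1 = -1, RHS = -0 - 1 = -1; -1 ≥ -1 — holds
At the ends of the range:
x = -5: LHS = (-5)² - 1 = 24, RHS = -(-5) - 1 = 4; 24 ≥ 4 — holds
x = 5: LHS = 5² - 1 = 24, RHS = -5 - 1 = -6; 24 ≥ -6 — holds
Hence LHS − RHS is never negative, i.e. LHS ≥ RHS throughout, so the relation holds for every integer in [-5, 5].

Answer: All integers in [-5, 5]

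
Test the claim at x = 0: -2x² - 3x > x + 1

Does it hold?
x = 0: LHS = -2·0² - 3·0 = 0, RHS = 0 + 1 = 1; 0 > 1 — FAILS

The relation fails at x = 0, so x = 0 is a counterexample.

Answer: No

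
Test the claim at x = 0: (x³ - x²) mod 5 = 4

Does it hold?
x = 0: LHS = (0³ - 0²) mod 5 = 0 mod 5 = 0; 0 = 4 — FAILS

The relation fails at x = 0, so x = 0 is a counterexample.

Answer: No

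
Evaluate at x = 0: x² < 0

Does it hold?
x = 0: LHS = 0² = 0; 0 < 0 — FAILS

The relation fails at x = 0, so x = 0 is a counterexample.

Answer: No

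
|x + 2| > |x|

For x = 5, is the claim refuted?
Substitute x = 5 into the relation:
x = 5: LHS = |5 + 2| = |7| = 7, RHS = |5| = 5; 7 > 5 — holds

The claim holds here, so x = 5 is not a counterexample. (A counterexample exists elsewhere, e.g. x = -1.)

Answer: No, x = 5 is not a counterexample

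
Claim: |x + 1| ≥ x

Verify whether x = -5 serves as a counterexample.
Substitute x = -5 into the relation:
x = -5: LHS = |(-5) + 1| = |-4| = 4; 4 ≥ -5 — holds

The relation holds at x = -5, so it is not a counterexample.

Answer: No, x = -5 is not a counterexample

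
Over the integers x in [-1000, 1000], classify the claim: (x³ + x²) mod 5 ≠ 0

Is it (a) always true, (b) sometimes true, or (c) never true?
Holds at x = 1: LHS = (1³ + 1²) mod 5 = 2 mod 5 = 2; 2 ≠ 0 — holds
Fails at x = 0: LHS = (0³ + 0²) mod 5 = 0 mod 5 = 0; 0 ≠ 0 — FAILS
It is satisfied by some integers in the range but not all.

Answer: Sometimes true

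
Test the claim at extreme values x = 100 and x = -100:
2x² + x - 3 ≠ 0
x = 100: LHS = 2·100² + 100 - 3 = 20097; 20097 ≠ 0 — holds
x = -100: LHS = 2·(-100)² + (-100) - 3 = 19897; 19897 ≠ 0 — holds

Answer: Yes, holds for both x = 100 and x = -100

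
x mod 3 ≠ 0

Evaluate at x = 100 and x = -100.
x = 100: LHS = 100 mod 3 = 1; 1 ≠ 0 — holds
x = -100: LHS = (-100) mod 3 = 2; 2 ≠ 0 — holds

Answer: Yes, holds for both x = 100 and x = -100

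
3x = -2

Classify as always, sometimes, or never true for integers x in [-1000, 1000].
Track d = LHS − RHS over the integers in [-1000, 1000]. Equality would need d = 0, but d changes sign only between consecutive integers, jumping over 0:
x = -1: LHS = 3·(-1) = -3; -3 = -2 — FAILS  (d = -1)
x = 0: LHS = 3·0 = 0; 0 = -2 — FAILS  (d = 2)
Away from these crossings d keeps a constant sign, and checking every integer in [-1000, 1000] confirms d ≠ 0 throughout. Hence the two sides are never equal, so the claimed relation (=) fails for every integer in [-1000, 1000].

No integer in the range satisfies it.

Answer: Never true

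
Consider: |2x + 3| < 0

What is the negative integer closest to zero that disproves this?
Testing negative integers from -1 downward:
x = -1: LHS = |2·(-1) + 3| = |1| = 1; 1 < 0 — FAILS  ← closest negative counterexample to 0

Answer: x = -1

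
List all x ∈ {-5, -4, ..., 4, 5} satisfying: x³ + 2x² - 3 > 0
Holds for: {2, 3, 4, 5}
Fails for: {-5, -4, -3, -2, -1, 0, 1}

Answer: {2, 3, 4, 5}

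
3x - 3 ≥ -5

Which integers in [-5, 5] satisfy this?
Holds for: {0, 1, 2, 3, 4, 5}
Fails for: {-5, -4, -3, -2, -1}

Answer: {0, 1, 2, 3, 4, 5}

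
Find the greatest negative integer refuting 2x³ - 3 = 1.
Testing negative integers from -1 downward:
x = -1: LHS = 2·(-1)³ - 3 = -5; -5 = 1 — FAILS  ← closest negative counterexample to 0

Answer: x = -1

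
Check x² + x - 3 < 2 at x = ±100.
x = 100: LHS = 100² + 100 - 3 = 10097; 10097 < 2 — FAILS
x = -100: LHS = (-100)² + (-100) - 3 = 9897; 9897 < 2 — FAILS

Answer: No, fails for both x = 100 and x = -100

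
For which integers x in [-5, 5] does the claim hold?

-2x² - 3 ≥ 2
Over all integers in [-5, 5], LHS − RHS is largest at x = 0, where it equals -5:
x = 0: LHS = -2·0² - 3 = -3; -3 ≥ 2 — FAILS
At the ends of the range:
x = -5: LHS = -2·(-5)² - 3 = -53; -53 ≥ 2 — FAILS
x = 5: LHS = -2·5² - 3 = -53; -53 ≥ 2 — FAILS
Hence LHS − RHS is never zero or positive, i.e. LHS < RHS throughout, so the claimed relation (≥) fails for every integer in [-5, 5].

Answer: None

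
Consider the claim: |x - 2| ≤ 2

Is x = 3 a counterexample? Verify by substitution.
Substitute x = 3 into the relation:
x = 3: LHS = |3 - 2| = |1| = 1; 1 ≤ 2 — holds

The claim holds here, so x = 3 is not a counterexample. (A counterexample exists elsewhere, e.g. x = -1.)

Answer: No, x = 3 is not a counterexample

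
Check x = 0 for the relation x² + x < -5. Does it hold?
x = 0: LHS = 0² + 0 = 0; 0 < -5 — FAILS

The relation fails at x = 0, so x = 0 is a counterexample.

Answer: No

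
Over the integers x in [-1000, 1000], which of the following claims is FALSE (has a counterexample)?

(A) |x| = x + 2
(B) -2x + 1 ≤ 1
(A) x = 0: LHS = |0| = 0, RHS = 0 + 2 = 2; 0 = 2 — FAILS
(B) x = -1: LHS = -2·(-1) + 1 = 3; 3 ≤ 1 — FAILS

Answer: Both A and B are false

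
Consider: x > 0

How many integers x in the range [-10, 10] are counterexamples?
Counterexamples in [-10, 10]: {-10, -9, -8, -7, -6, -5, -4, -3, -2, -1, 0}.

Counting them gives 11 values.

Answer: 11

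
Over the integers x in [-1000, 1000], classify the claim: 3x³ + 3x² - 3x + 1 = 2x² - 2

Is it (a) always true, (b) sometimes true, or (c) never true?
Track d = LHS − RHS over the integers in [-1000, 1000]. Equality would need d = 0, but d changes sign only between consecutive integers, jumping over 0:
x = -2: LHS = 3·(-2)³ + 3·(-2)² - 3·(-2) + 1 = -5, RHS = 2·(-2)² - 2 = 6; -5 = 6 — FAILS  (d = -11)
x = -1: LHS = 3·(-1)³ + 3·(-1)² - 3·(-1) + 1 = 4, RHS = 2·(-1)² - 2 = 0; 4 = 0 — FAILS  (d = 4)
Away from these crossings d keeps a constant sign, and checking every integer in [-1000, 1000] confirms d ≠ 0 throughout. Hence the two sides are never equal, so the claimed relation (=) fails for every integer in [-1000, 1000].

No integer in the range satisfies it.

Answer: Never true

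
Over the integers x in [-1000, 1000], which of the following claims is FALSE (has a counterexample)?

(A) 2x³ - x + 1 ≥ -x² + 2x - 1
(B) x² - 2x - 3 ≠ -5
(A) x = -2: LHS = 2·(-2)³ - (-2) + 1 = -13, RHS = -(-2)² + 2·(-2) - 1 = -9; -13 ≥ -9 — FAILS

(B) Over all integers in [-1000, 1000], LHS − RHS is always positive; it is smallest at x = 1, where it equals 1:
x = 1: LHS = 1² - 2·1 - 3 = -4; -4 ≠ -5 — holds
At the ends of the range:
x = -1000: LHS = (-1000)² - 2·(-1000) - 3 = 1001997; 1001997 ≠ -5 — holds
x = 1000: LHS = 1000² - 2·1000 - 3 = 997997; 997997 ≠ -5 — holds
Hence LHS − RHS is never 0, i.e. the two sides are never equal, so the relation holds for every integer in [-1000, 1000].

Only (A) has a counterexample.

Answer: A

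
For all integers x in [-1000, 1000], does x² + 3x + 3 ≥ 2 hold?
The claim fails at x = -1:
x = -1: LHS = (-1)² + 3·(-1) + 3 = 1; 1 ≥ 2 — FAILS

Because a single integer refutes it, the statement is false.

Answer: False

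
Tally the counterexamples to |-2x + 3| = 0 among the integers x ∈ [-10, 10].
Counterexamples in [-10, 10]: {-10, -9, -8, -7, -6, -5, -4, -3, -2, -1, 0, 1, 2, 3, 4, 5, 6, 7, 8, 9, 10}.

Counting them gives 21 values.

Answer: 21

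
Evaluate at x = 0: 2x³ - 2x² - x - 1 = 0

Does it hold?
x = 0: LHS = 2·0³ - 2·0² - 0 - 1 = -1; -1 = 0 — FAILS

The relation fails at x = 0, so x = 0 is a counterexample.

Answer: No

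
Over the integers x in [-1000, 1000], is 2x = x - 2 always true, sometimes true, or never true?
Holds at x = -2: LHS = 2·(-2) = -4, RHS = (-2) - 2 = -4; -4 = -4 — holds
Fails at x = 0: LHS = 2·0 = 0, RHS = 0 - 2 = -2; 0 = -2 — FAILS
It is satisfied by some integers in the range but not all.

Answer: Sometimes true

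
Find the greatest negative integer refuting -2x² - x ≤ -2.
Testing negative integers from -1 downward:
x = -1: LHS = -2·(-1)² - (-1) = -1; -1 ≤ -2 — FAILS  ← closest negative counterexample to 0

Answer: x = -1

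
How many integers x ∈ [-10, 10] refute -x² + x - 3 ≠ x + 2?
Over all integers in [-10, 10], LHS − RHS is always negative; it is closest to 0 at x = 0, where it equals -5:
x = 0: LHS = -0² + 0 - 3 = -3, RHS = 0 + 2 = 2; -3 ≠ 2 — holds
At the ends of the range:
x = -10: LHS = -(-10)² + (-10) - 3 = -113, RHS = (-10) + 2 = -8; -113 ≠ -8 — holds
x = 10: LHS = -10² + 10 - 3 = -93, RHS = 10 + 2 = 12; -93 ≠ 12 — holds
Hence LHS − RHS is never 0, i.e. the two sides are never equal, so the relation holds for every integer in [-10, 10].

No counterexample appears in that range.

Answer: 0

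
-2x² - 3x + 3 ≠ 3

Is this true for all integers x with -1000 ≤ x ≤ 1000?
The claim fails at x = 0:
x = 0: LHS = -2·0² - 3·0 + 3 = 3; 3 ≠ 3 — FAILS

Because a single integer refutes it, the statement is false.

Answer: False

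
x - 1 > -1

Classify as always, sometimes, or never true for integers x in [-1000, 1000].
Holds at x = 1: LHS = 1 - 1 = 0; 0 > -1 — holds
Fails at x = 0: LHS = 0 - 1 = -1; -1 > -1 — FAILS
It is satisfied by some integers in the range but not all.

Answer: Sometimes true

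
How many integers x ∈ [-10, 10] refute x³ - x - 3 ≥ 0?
Counterexamples in [-10, 10]: {-10, -9, -8, -7, -6, -5, -4, -3, -2, -1, 0, 1}.

Counting them gives 12 values.

Answer: 12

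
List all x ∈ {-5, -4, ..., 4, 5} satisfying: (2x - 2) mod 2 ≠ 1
For a polynomial with integer coefficients, its value mod 2 depends only on x mod 2, so it suffices to check one representative of each residue class, x = 0, 1:
x = 0: LHS = (2·0 - 2) mod 2 = (-2) mod 2 = 0; 0 ≠ 1 — holds
x = 1: LHS = (2·1 - 2) mod 2 = 0 mod 2 = 0; 0 ≠ 1 — holds
The relation holds in every residue class, so the relation holds for every integer in [-5, 5].

Answer: All integers in [-5, 5]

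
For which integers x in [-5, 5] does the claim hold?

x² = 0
Holds for: {0}
Fails for: {-5, -4, -3, -2, -1, 1, 2, 3, 4, 5}

Answer: {0}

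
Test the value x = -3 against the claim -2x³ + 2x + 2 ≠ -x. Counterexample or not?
Substitute x = -3 into the relation:
x = -3: LHS = -2·(-3)³ + 2·(-3) + 2 = 50, RHS = -(-3) = 3; 50 ≠ 3 — holds

The relation holds at x = -3, so it is not a counterexample.

Answer: No, x = -3 is not a counterexample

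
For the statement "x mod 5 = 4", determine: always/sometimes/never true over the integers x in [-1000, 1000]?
Holds at x = -1: LHS = (-1) mod 5 = 4; 4 = 4 — holds
Fails at x = 0: LHS = 0 mod 5 = 0; 0 = 4 — FAILS
It is satisfied by some integers in the range but not all.

Answer: Sometimes true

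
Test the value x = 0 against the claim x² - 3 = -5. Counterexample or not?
Substitute x = 0 into the relation:
x = 0: LHS = 0² - 3 = -3; -3 = -5 — FAILS

Since the claim fails at x = 0, this value is a counterexample.

Answer: Yes, x = 0 is a counterexample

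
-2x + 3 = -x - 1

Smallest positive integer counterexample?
Testing positive integers:
x = 1: LHS = -2·1 + 3 = 1, RHS = -1 - 1 = -2; 1 = -2 — FAILS  ← smallest positive counterexample

Answer: x = 1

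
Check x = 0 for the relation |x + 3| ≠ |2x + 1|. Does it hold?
x = 0: LHS = |0 + 3| = |3| = 3, RHS = |2·0 + 1| = |1| = 1; 3 ≠ 1 — holds

The relation is satisfied at x = 0.

Answer: Yes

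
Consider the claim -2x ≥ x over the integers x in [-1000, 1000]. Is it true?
The claim fails at x = 1:
x = 1: LHS = -2·1 = -2; -2 ≥ 1 — FAILS

Because a single integer refutes it, the statement is false.

Answer: False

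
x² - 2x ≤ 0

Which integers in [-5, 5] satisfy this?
Holds for: {0, 1, 2}
Fails for: {-5, -4, -3, -2, -1, 3, 4, 5}

Answer: {0, 1, 2}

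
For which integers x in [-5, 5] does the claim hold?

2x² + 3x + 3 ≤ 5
Holds for: {-2, -1, 0}
Fails for: {-5, -4, -3, 1, 2, 3, 4, 5}

Answer: {-2, -1, 0}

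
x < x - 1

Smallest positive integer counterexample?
Testing positive integers:
x = 1: RHS = 1 - 1 = 0; 1 < 0 — FAILS  ← smallest positive counterexample

Answer: x = 1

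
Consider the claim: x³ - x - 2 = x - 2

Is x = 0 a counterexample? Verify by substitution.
Substitute x = 0 into the relation:
x = 0: LHS = 0³ - 0 - 2 = -2, RHS = 0 - 2 = -2; -2 = -2 — holds

The claim holds here, so x = 0 is not a counterexample. (A counterexample exists elsewhere, e.g. x = 1.)

Answer: No, x = 0 is not a counterexample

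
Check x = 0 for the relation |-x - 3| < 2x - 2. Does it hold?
x = 0: LHS = |-0 - 3| = |-3| = 3, RHS = 2·0 - 2 = -2; 3 < -2 — FAILS

The relation fails at x = 0, so x = 0 is a counterexample.

Answer: No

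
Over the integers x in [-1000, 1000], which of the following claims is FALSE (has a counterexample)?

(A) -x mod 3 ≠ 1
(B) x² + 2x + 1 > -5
(A) x = -1: LHS = (-(-1)) mod 3 = 1 mod 3 = 1; 1 ≠ 1 — FAILS

(B) Over all integers in [-1000, 1000], LHS − RHS is smallest at x = -1, where it equals 5:
x = -1: LHS = (-1)² + 2·(-1) + 1 = 0; 0 > -5 — holds
At the ends of the range:
x = -1000: LHS = (-1000)² + 2·(-1000) + 1 = 998001; 998001 > -5 — holds
x = 1000: LHS = 1000² + 2·1000 + 1 = 1002001; 1002001 > -5 — holds
Hence LHS − RHS is never zero or negative, i.e. LHS > RHS throughout, so the relation holds for every integer in [-1000, 1000].

Only (A) has a counterexample.

Answer: A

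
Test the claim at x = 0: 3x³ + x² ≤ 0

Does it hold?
x = 0: LHS = 3·0³ + 0² = 0; 0 ≤ 0 — holds

The relation is satisfied at x = 0.

Answer: Yes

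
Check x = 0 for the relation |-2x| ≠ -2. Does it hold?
x = 0: LHS = |-2·0| = |0| = 0; 0 ≠ -2 — holds

The relation is satisfied at x = 0.

Answer: Yes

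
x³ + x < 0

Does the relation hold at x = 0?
x = 0: LHS = 0³ + 0 = 0; 0 < 0 — FAILS

The relation fails at x = 0, so x = 0 is a counterexample.

Answer: No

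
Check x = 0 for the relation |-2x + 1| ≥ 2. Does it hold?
x = 0: LHS = |-2·0 + 1| = |1| = 1; 1 ≥ 2 — FAILS

The relation fails at x = 0, so x = 0 is a counterexample.

Answer: No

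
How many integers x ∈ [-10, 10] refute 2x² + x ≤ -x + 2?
Counterexamples in [-10, 10]: {-10, -9, -8, -7, -6, -5, -4, -3, -2, 1, 2, 3, 4, 5, 6, 7, 8, 9, 10}.

Counting them gives 19 values.

Answer: 19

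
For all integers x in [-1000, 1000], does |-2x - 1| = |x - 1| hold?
The claim fails at x = 1:
x = 1: LHS = |-2·1 - 1| = |-3| = 3, RHS = |1 - 1| = |0| = 0; 3 = 0 — FAILS

Because a single integer refutes it, the statement is false.

Answer: False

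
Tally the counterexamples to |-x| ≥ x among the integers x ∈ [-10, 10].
Over all integers in [-10, 10], LHS − RHS is smallest at x = 0, where it equals 0:
x = 0: LHS = |-0| = |0| = 0; 0 ≥ 0 — holds
At the ends of the range:
x = -10: LHS = |-(-10)| = |10| = 10; 10 ≥ -10 — holds
x = 10: LHS = |-10| = 10; 10 ≥ 10 — holds
Hence LHS − RHS is never negative, i.e. LHS ≥ RHS throughout, so the relation holds for every integer in [-10, 10].

No counterexample appears in that range.

Answer: 0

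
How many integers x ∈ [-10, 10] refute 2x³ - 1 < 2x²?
Counterexamples in [-10, 10]: {2, 3, 4, 5, 6, 7, 8, 9, 10}.

Counting them gives 9 values.

Answer: 9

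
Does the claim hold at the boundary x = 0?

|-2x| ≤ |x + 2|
x = 0: LHS = |-2·0| = |0| = 0, RHS = |0 + 2| = |2| = 2; 0 ≤ 2 — holds

The relation is satisfied at x = 0.

Answer: Yes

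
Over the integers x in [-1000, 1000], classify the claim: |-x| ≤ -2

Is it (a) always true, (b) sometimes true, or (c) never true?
An absolute value is never negative, so the left side is ≥ 0 for every x, while the right side is -2. Tightest case in [-1000, 1000] is x = 0:
x = 0: LHS = |-0| = |0| = 0; 0 ≤ -2 — FAILS
Hence LHS − RHS is never zero or negative, i.e. LHS > RHS throughout, so the claimed relation (≤) fails for every integer in [-1000, 1000].

No integer in the range satisfies it.

Answer: Never true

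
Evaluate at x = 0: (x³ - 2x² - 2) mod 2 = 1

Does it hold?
x = 0: LHS = (0³ - 2·0² - 2) mod 2 = (-2) mod 2 = 0; 0 = 1 — FAILS

The relation fails at x = 0, so x = 0 is a counterexample.

Answer: No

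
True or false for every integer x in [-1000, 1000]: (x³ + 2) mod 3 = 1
The claim fails at x = 0:
x = 0: LHS = (0³ + 2) mod 3 = 2 mod 3 = 2; 2 = 1 — FAILS

Because a single integer refutes it, the statement is false.

Answer: False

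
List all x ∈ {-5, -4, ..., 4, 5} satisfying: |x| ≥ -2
An absolute value is never negative, so the left side is ≥ 0 for every x, while the right side is -2. Tightest case in [-5, 5] is x = 0:
x = 0: LHS = |0| = 0; 0 ≥ -2 — holds
Hence LHS − RHS is never negative, i.e. LHS ≥ RHS throughout, so the relation holds for every integer in [-5, 5].

Answer: All integers in [-5, 5]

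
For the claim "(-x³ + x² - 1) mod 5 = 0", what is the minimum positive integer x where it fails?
Testing positive integers:
x = 1: LHS = (-1³ + 1² - 1) mod 5 = (-1) mod 5 = 4; 4 = 0 — FAILS  ← smallest positive counterexample

Answer: x = 1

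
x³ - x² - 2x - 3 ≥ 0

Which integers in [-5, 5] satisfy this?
Holds for: {3, 4, 5}
Fails for: {-5, -4, -3, -2, -1, 0, 1, 2}

Answer: {3, 4, 5}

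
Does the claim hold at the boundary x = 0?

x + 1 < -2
x = 0: LHS = 0 + 1 = 1; 1 < -2 — FAILS

The relation fails at x = 0, so x = 0 is a counterexample.

Answer: No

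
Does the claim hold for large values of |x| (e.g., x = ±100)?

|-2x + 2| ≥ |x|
x = 100: LHS = |-2·100 + 2| = |-198| = 198, RHS = |100| = 100; 198 ≥ 100 — holds
x = -100: LHS = |-2·(-100) + 2| = |202| = 202, RHS = |-100| = 100; 202 ≥ 100 — holds

Answer: Yes, holds for both x = 100 and x = -100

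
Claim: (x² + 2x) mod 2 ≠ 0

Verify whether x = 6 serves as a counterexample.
Substitute x = 6 into the relation:
x = 6: LHS = (6² + 2·6) mod 2 = 48 mod 2 = 0; 0 ≠ 0 — FAILS

Since the claim fails at x = 6, this value is a counterexample.

Answer: Yes, x = 6 is a counterexample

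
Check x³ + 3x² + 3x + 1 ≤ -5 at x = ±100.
x = 100: LHS = 100³ + 3·100² + 3·100 + 1 = 1030301; 1030301 ≤ -5 — FAILS
x = -100: LHS = (-100)³ + 3·(-100)² + 3·(-100) + 1 = -970299; -970299 ≤ -5 — holds

Answer: Partially: fails for x = 100, holds for x = -100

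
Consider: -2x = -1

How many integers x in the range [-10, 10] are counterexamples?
Counterexamples in [-10, 10]: {-10, -9, -8, -7, -6, -5, -4, -3, -2, -1, 0, 1, 2, 3, 4, 5, 6, 7, 8, 9, 10}.

Counting them gives 21 values.

Answer: 21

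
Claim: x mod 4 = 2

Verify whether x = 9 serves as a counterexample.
Substitute x = 9 into the relation:
x = 9: LHS = 9 mod 4 = 1; 1 = 2 — FAILS

Since the claim fails at x = 9, this value is a counterexample.

Answer: Yes, x = 9 is a counterexample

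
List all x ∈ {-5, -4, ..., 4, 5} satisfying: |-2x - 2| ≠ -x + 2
Holds for: {-5, -3, -2, -1, 1, 2, 3, 4, 5}
Fails for: {-4, 0}

Answer: {-5, -3, -2, -1, 1, 2, 3, 4, 5}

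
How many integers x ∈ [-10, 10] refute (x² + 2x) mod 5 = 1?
Counterexamples in [-10, 10]: {-10, -9, -8, -7, -6, -5, -4, -3, -2, -1, 0, 1, 2, 3, 4, 5, 6, 7, 8, 9, 10}.

Counting them gives 21 values.

Answer: 21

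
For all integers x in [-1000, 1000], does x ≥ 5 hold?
The claim fails at x = 0:
x = 0: 0 ≥ 5 — FAILS

Because a single integer refutes it, the statement is false.

Answer: False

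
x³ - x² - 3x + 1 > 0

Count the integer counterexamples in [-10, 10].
Counterexamples in [-10, 10]: {-10, -9, -8, -7, -6, -5, -4, -3, -2, 1, 2}.

Counting them gives 11 values.

Answer: 11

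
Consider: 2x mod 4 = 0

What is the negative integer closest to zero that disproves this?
Testing negative integers from -1 downward:
x = -1: LHS = (2·(-1)) mod 4 = (-2) mod 4 = 2; 2 = 0 — FAILS  ← closest negative counterexample to 0

Answer: x = -1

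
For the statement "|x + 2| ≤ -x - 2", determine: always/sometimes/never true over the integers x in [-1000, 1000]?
Holds at x = -2: LHS = |(-2) + 2| = |0| = 0, RHS = -(-2) - 2 = 0; 0 ≤ 0 — holds
Fails at x = 0: LHS = |0 + 2| = |2| = 2, RHS = -0 - 2 = -2; 2 ≤ -2 — FAILS
It is satisfied by some integers in the range but not all.

Answer: Sometimes true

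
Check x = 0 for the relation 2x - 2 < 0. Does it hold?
x = 0: LHS = 2·0 - 2 = -2; -2 < 0 — holds

The relation is satisfied at x = 0.

Answer: Yes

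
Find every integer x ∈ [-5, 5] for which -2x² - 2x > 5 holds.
Over all integers in [-5, 5], LHS − RHS is largest at x = 0, where it equals -5:
x = 0: LHS = -2·0² - 2·0 = 0; 0 > 5 — FAILS
At the ends of the range:
x = -5: LHS = -2·(-5)² - 2·(-5) = -40; -40 > 5 — FAILS
x = 5: LHS = -2·5² - 2·5 = -60; -60 > 5 — FAILS
Hence LHS − RHS is never positive, i.e. LHS ≤ RHS throughout, so the claimed relation (>) fails for every integer in [-5, 5].

Answer: None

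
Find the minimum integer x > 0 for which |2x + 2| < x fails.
Testing positive integers:
x = 1: LHS = |2·1 + 2| = |4| = 4; 4 < 1 — FAILS  ← smallest positive counterexample

Answer: x = 1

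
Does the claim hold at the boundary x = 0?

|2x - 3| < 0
x = 0: LHS = |2·0 - 3| = |-3| = 3; 3 < 0 — FAILS

The relation fails at x = 0, so x = 0 is a counterexample.

Answer: No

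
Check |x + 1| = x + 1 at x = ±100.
x = 100: LHS = |100 + 1| = |101| = 101, RHS = 100 + 1 = 101; 101 = 101 — holds
x = -100: LHS = |(-100) + 1| = |-99| = 99, RHS = (-100) + 1 = -99; 99 = -99 — FAILS

Answer: Partially: holds for x = 100, fails for x = -100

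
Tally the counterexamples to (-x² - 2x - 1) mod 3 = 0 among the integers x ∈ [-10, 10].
Counterexamples in [-10, 10]: {-9, -8, -6, -5, -3, -2, 0, 1, 3, 4, 6, 7, 9, 10}.

Counting them gives 14 values.

Answer: 14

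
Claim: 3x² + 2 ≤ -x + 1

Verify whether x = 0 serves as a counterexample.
Substitute x = 0 into the relation:
x = 0: LHS = 3·0² + 2 = 2, RHS = -0 + 1 = 1; 2 ≤ 1 — FAILS

Since the claim fails at x = 0, this value is a counterexample.

Answer: Yes, x = 0 is a counterexample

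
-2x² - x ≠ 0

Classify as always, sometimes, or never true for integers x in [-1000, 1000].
Holds at x = 1: LHS = -2·1² - 1 = -3; -3 ≠ 0 — holds
Fails at x = 0: LHS = -2·0² - 0 = 0; 0 ≠ 0 — FAILS
It is satisfied by some integers in the range but not all.

Answer: Sometimes true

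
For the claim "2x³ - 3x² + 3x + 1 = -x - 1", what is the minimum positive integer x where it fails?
Testing positive integers:
x = 1: LHS = 2·1³ - 3·1² + 3·1 + 1 = 3, RHS = -1 - 1 = -2; 3 = -2 — FAILS  ← smallest positive counterexample

Answer: x = 1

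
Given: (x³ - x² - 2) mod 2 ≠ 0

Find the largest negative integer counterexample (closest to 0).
Testing negative integers from -1 downward:
x = -1: LHS = ((-1)³ - (-1)² - 2) mod 2 = (-4) mod 2 = 0; 0 ≠ 0 — FAILS  ← closest negative counterexample to 0

Answer: x = -1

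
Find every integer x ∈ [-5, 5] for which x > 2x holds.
Holds for: {-5, -4, -3, -2, -1}
Fails for: {0, 1, 2, 3, 4, 5}

Answer: {-5, -4, -3, -2, -1}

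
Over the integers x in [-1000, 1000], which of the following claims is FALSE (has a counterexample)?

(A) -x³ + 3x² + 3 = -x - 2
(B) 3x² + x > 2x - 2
(A) x = 0: LHS = -0³ + 3·0² + 3 = 3, RHS = -0 - 2 = -2; 3 = -2 — FAILS

(B) Over all integers in [-1000, 1000], LHS − RHS is smallest at x = 0, where it equals 2:
x = 0: LHS = 3·0² + 0 = 0, RHS = 2·0 - 2 = -2; 0 > -2 — holds
At the ends of the range:
x = -1000: LHS = 3·(-1000)² + (-1000) = 2999000, RHS = 2·(-1000) - 2 = -2002; 2999000 > -2002 — holds
x = 1000: LHS = 3·1000² + 1000 = 3001000, RHS = 2·1000 - 2 = 1998; 3001000 > 1998 — holds
Hence LHS − RHS is never zero or negative, i.e. LHS > RHS throughout, so the relation holds for every integer in [-1000, 1000].

Only (A) has a counterexample.

Answer: A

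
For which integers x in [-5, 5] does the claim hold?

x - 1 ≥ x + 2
Over all integers in [-5, 5], LHS − RHS is largest at x = 0, where it equals -3:
x = 0: LHS = 0 - 1 = -1, RHS = 0 + 2 = 2; -1 ≥ 2 — FAILS
At the ends of the range:
x = -5: LHS = (-5) - 1 = -6, RHS = (-5) + 2 = -3; -6 ≥ -3 — FAILS
x = 5: LHS = 5 - 1 = 4, RHS = 5 + 2 = 7; 4 ≥ 7 — FAILS
Hence LHS − RHS is never zero or positive, i.e. LHS < RHS throughout, so the claimed relation (≥) fails for every integer in [-5, 5].

Answer: None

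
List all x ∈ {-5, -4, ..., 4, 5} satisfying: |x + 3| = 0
Holds for: {-3}
Fails for: {-5, -4, -2, -1, 0, 1, 2, 3, 4, 5}

Answer: {-3}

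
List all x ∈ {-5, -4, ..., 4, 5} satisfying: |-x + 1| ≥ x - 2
Over all integers in [-5, 5], LHS − RHS is smallest at x = 1, where it equals 1:
x = 1: LHS = |-1 + 1| = |0| = 0, RHS = 1 - 2 = -1; 0 ≥ -1 — holds
At the ends of the range:
x = -5: LHS = |-(-5) + 1| = |6| = 6, RHS = (-5) - 2 = -7; 6 ≥ -7 — holds
x = 5: LHS = |-5 + 1| = |-4| = 4, RHS = 5 - 2 = 3; 4 ≥ 3 — holds
Hence LHS − RHS is never negative, i.e. LHS ≥ RHS throughout, so the relation holds for every integer in [-5, 5].

Answer: All integers in [-5, 5]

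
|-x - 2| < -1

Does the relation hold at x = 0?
x = 0: LHS = |-0 - 2| = |-2| = 2; 2 < -1 — FAILS

The relation fails at x = 0, so x = 0 is a counterexample.

Answer: No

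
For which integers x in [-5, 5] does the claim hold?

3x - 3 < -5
Holds for: {-5, -4, -3, -2, -1}
Fails for: {0, 1, 2, 3, 4, 5}

Answer: {-5, -4, -3, -2, -1}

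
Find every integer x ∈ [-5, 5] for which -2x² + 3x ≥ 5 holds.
Over all integers in [-5, 5], LHS − RHS is largest at x = 1, where it equals -4:
x = 1: LHS = -2·1² + 3·1 = 1; 1 ≥ 5 — FAILS
At the ends of the range:
x = -5: LHS = -2·(-5)² + 3·(-5) = -65; -65 ≥ 5 — FAILS
x = 5: LHS = -2·5² + 3·5 = -35; -35 ≥ 5 — FAILS
Hence LHS − RHS is never zero or positive, i.e. LHS < RHS throughout, so the claimed relation (≥) fails for every integer in [-5, 5].

Answer: None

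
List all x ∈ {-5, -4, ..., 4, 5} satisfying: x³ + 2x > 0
Holds for: {1, 2, 3, 4, 5}
Fails for: {-5, -4, -3, -2, -1, 0}

Answer: {1, 2, 3, 4, 5}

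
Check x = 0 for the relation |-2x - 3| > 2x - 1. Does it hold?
x = 0: LHS = |-2·0 - 3| = |-3| = 3, RHS = 2·0 - 1 = -1; 3 > -1 — holds

The relation is satisfied at x = 0.

Answer: Yes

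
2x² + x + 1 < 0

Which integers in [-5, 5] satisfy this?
Over all integers in [-5, 5], LHS − RHS is smallest at x = 0, where it equals 1:
x = 0: LHS = 2·0² + 0 + 1 = 1; 1 < 0 — FAILS
At the ends of the range:
x = -5: LHS = 2·(-5)² + (-5) + 1 = 46; 46 < 0 — FAILS
x = 5: LHS = 2·5² + 5 + 1 = 56; 56 < 0 — FAILS
Hence LHS − RHS is never negative, i.e. LHS ≥ RHS throughout, so the claimed relation (<) fails for every integer in [-5, 5].

Answer: None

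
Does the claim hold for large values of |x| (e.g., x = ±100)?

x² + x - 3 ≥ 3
x = 100: LHS = 100² + 100 - 3 = 10097; 10097 ≥ 3 — holds
x = -100: LHS = (-100)² + (-100) - 3 = 9897; 9897 ≥ 3 — holds

Answer: Yes, holds for both x = 100 and x = -100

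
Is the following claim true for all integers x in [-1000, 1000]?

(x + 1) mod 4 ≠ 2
The claim fails at x = 1:
x = 1: LHS = (1 + 1) mod 4 = 2 mod 4 = 2; 2 ≠ 2 — FAILS

Because a single integer refutes it, the statement is false.

Answer: False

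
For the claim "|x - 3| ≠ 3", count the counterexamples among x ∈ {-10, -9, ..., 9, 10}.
Counterexamples in [-10, 10]: {0, 6}.

Counting them gives 2 values.

Answer: 2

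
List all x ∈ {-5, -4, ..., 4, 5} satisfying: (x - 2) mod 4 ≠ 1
Holds for: {-4, -3, -2, 0, 1, 2, 4, 5}
Fails for: {-5, -1, 3}

Answer: {-4, -3, -2, 0, 1, 2, 4, 5}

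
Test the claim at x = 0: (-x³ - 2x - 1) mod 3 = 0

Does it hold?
x = 0: LHS = (-0³ - 2·0 - 1) mod 3 = (-1) mod 3 = 2; 2 = 0 — FAILS

The relation fails at x = 0, so x = 0 is a counterexample.

Answer: No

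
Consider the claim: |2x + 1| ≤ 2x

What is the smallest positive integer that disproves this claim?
Testing positive integers:
x = 1: LHS = |2·1 + 1| = |3| = 3, RHS = 2·1 = 2; 3 ≤ 2 — FAILS  ← smallest positive counterexample

Answer: x = 1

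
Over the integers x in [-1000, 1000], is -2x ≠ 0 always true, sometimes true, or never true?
Holds at x = 1: LHS = -2·1 = -2; -2 ≠ 0 — holds
Fails at x = 0: LHS = -2·0 = 0; 0 ≠ 0 — FAILS
It is satisfied by some integers in the range but not all.

Answer: Sometimes true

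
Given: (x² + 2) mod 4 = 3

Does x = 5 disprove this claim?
Substitute x = 5 into the relation:
x = 5: LHS = (5² + 2) mod 4 = 27 mod 4 = 3; 3 = 3 — holds

The claim holds here, so x = 5 is not a counterexample. (A counterexample exists elsewhere, e.g. x = 0.)

Answer: No, x = 5 is not a counterexample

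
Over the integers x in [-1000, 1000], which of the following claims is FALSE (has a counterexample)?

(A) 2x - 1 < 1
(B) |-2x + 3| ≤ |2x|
(A) x = 1: LHS = 2·1 - 1 = 1; 1 < 1 — FAILS
(B) x = 0: LHS = |-2·0 + 3| = |3| = 3, RHS = |2·0| = |0| = 0; 3 ≤ 0 — FAILS

Answer: Both A and B are false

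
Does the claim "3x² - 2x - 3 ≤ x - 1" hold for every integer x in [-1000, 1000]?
The claim fails at x = -1:
x = -1: LHS = 3·(-1)² - 2·(-1) - 3 = 2, RHS = (-1) - 1 = -2; 2 ≤ -2 — FAILS

Because a single integer refutes it, the statement is false.

Answer: False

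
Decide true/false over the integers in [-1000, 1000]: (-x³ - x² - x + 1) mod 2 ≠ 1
The claim fails at x = 0:
x = 0: LHS = (-0³ - 0² - 0 + 1) mod 2 = 1 mod 2 = 1; 1 ≠ 1 — FAILS

Because a single integer refutes it, the statement is false.

Answer: False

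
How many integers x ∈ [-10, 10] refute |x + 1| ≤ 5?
Counterexamples in [-10, 10]: {-10, -9, -8, -7, 5, 6, 7, 8, 9, 10}.

Counting them gives 10 values.

Answer: 10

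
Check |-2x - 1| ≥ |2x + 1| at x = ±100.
x = 100: LHS = |-2·100 - 1| = |-201| = 201, RHS = |2·100 + 1| = |201| = 201; 201 ≥ 201 — holds
x = -100: LHS = |-2·(-100) - 1| = |199| = 199, RHS = |2·(-100) + 1| = |-199| = 199; 199 ≥ 199 — holds

Answer: Yes, holds for both x = 100 and x = -100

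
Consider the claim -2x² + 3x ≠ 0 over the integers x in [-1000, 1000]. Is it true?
The claim fails at x = 0:
x = 0: LHS = -2·0² + 3·0 = 0; 0 ≠ 0 — FAILS

Because a single integer refutes it, the statement is false.

Answer: False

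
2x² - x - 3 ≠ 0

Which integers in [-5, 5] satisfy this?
Holds for: {-5, -4, -3, -2, 0, 1, 2, 3, 4, 5}
Fails for: {-1}

Answer: {-5, -4, -3, -2, 0, 1, 2, 3, 4, 5}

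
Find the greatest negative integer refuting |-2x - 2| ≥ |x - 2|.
Testing negative integers from -1 downward:
x = -1: LHS = |-2·(-1) - 2| = |0| = 0, RHS = |(-1) - 2| = |-3| = 3; 0 ≥ 3 — FAILS  ← closest negative counterexample to 0

Answer: x = -1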